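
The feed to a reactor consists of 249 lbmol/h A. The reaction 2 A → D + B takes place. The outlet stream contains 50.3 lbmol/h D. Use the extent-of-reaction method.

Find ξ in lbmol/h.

For D: n = n₀ + 1ξ → 50.3 = 0 + 1ξ, giving ξ = 50.3 lbmol/h.
Outlet amounts (n = n₀ + ν ξ):
  A: 249 − 2(50.3) = 148.4
  D: 0 + 1(50.3) = 50.3
  B: 0 + 1(50.3) = 50.3

ξ = 50.3 lbmol/h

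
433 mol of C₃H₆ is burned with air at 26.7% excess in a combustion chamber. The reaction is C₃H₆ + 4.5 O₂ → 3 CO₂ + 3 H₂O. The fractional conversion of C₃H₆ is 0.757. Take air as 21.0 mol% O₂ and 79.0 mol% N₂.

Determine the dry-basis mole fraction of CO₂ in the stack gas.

0.0865

Stoichiometric O₂ = 4.5 × 433 = 1948 mol; O₂ fed = 1948 × 1.267 = 2469 mol.
N₂ fed = 2469 × 79/21 = 9287 mol.
Fuel reacted = 0.757 × 433 → ξ = 327.8 mol.
Outlet (n = n₀ + ν ξ):
  C₃H₆: 433 − 1(327.8) = 105.2
  O₂: 2469 − 4.5(327.8) = 993.7
  N₂: 9287 (inert)
  CO₂: 0 + 3(327.8) = 983.3
  H₂O: 0 + 3(327.8) = 983.3
Dry total = 11370 mol; y_CO₂ (dry) = 983.3 / 11370 = 0.08649.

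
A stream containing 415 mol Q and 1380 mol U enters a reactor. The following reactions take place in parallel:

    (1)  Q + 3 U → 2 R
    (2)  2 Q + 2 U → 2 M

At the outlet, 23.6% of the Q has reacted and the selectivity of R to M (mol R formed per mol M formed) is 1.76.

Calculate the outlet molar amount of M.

Conversion of Q: Q consumed = 0.236 × 415 = 97.94 mol = 1ξ₁ + 2ξ₂.
Selectivity: 2ξ₁ / (2ξ₂) = 1.76 → ξ₁ = 1.76 ξ₂.
Substitute: (1·1.76 + 2) ξ₂ = 97.94 → ξ₂ = 26.05 mol, ξ₁ = 45.84 mol.
Outlet amounts (n = n₀ + Σ ν·ξ):
  Q: 415 − 1(45.84) − 2(26.05) = 317.1
  U: 1380 − 3(45.84) − 2(26.05) = 1190
  R: 0 + 2(45.84) = 91.69
  M: 0 + 2(26.05) = 52.1

52.1 mol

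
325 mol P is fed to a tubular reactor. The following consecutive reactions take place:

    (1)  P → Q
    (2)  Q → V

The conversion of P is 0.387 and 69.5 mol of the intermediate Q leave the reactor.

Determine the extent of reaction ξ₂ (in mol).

ξ₂ = 56.3 mol

Conversion of P: P consumed = 1ξ₁ = 0.387 × 325 → ξ₁ = 125.8 mol.
Q balance: n_Q = 0 + 1ξ₁ − 1ξ₂ = 69.5 → ξ₂ = (1·125.8 − 69.5)/1 = 56.28 mol.
Outlet amounts (n = n₀ + Σ ν·ξ):
  P: 325 − 1(125.8) = 199.2
  Q: 0 + 1(125.8) − 1(56.28) = 69.5
  V: 0 + 1(56.28) = 56.28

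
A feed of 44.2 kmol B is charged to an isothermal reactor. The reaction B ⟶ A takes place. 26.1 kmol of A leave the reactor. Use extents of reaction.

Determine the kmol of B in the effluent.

18.1 kmol

For A: n = n₀ + 1ξ → 26.1 = 0 + 1ξ, giving ξ = 26.1 kmol.
Outlet amounts (n = n₀ + ν ξ):
  B: 44.2 − 1(26.1) = 18.1
  A: 0 + 1(26.1) = 26.1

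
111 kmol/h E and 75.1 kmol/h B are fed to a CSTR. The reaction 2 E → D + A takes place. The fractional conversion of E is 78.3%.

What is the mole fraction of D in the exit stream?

E reacted = 0.783 × 111 = 86.91 kmol/h; ν_E = −2, so ξ = 86.91/2 = 43.46 kmol/h.
Outlet amounts (n = n₀ + ν ξ):
  E: 111 − 2(43.46) = 24.09
  D: 0 + 1(43.46) = 43.46
  A: 0 + 1(43.46) = 43.46
  B: 75.1 (inert)
Total out = 186.1 kmol/h; y_D = 43.46 / 186.1 = 0.2335.

0.234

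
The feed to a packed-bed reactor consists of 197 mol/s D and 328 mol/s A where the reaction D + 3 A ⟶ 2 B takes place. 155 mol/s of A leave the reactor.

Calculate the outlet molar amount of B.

For A: n = n₀ − 3ξ → 155 = 328 − 3ξ, giving ξ = 57.67 mol/s.
Outlet amounts (n = n₀ + ν ξ):
  D: 197 − 1(57.67) = 139.3
  A: 328 − 3(57.67) = 155
  B: 0 + 2(57.67) = 115.3

115 mol/s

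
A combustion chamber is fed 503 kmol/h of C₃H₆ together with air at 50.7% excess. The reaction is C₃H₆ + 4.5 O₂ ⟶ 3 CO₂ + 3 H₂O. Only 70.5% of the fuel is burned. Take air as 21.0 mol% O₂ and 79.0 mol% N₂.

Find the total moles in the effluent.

16900 kmol/h

Stoichiometric O₂ = 4.5 × 503 = 2264 kmol/h; O₂ fed = 2264 × 1.507 = 3411 kmol/h.
N₂ fed = 3411 × 79/21 = 12830 kmol/h.
Fuel reacted = 0.705 × 503 → ξ = 354.6 kmol/h.
Outlet (n = n₀ + ν ξ):
  C₃H₆: 503 − 1(354.6) = 148.4
  O₂: 3411 − 4.5(354.6) = 1815
  N₂: 12830 (inert)
  CO₂: 0 + 3(354.6) = 1064
  H₂O: 0 + 3(354.6) = 1064
Total out = 148.4 + 1815 + 12830 + 1064 + 1064 = 16920 kmol/h.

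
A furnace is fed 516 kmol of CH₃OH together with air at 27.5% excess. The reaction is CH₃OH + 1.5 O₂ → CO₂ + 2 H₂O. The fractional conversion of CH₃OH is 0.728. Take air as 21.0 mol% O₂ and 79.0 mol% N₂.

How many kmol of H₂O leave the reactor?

Stoichiometric O₂ = 1.5 × 516 = 774 kmol; O₂ fed = 774 × 1.275 = 986.8 kmol.
N₂ fed = 986.8 × 79/21 = 3712 kmol.
Fuel reacted = 0.728 × 516 → ξ = 375.6 kmol.
Outlet (n = n₀ + ν ξ):
  CH₃OH: 516 − 1(375.6) = 140.4
  O₂: 986.8 − 1.5(375.6) = 423.4
  N₂: 3712 (inert)
  CO₂: 0 + 1(375.6) = 375.6
  H₂O: 0 + 2(375.6) = 751.3

751 kmol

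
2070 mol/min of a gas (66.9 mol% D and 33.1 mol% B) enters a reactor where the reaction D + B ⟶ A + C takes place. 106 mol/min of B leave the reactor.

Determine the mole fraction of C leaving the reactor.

For B: n = n₀ − 1ξ → 106 = 685.2 − 1ξ, giving ξ = 579.2 mol/min.
Outlet amounts (n = n₀ + ν ξ):
  D: 1385 − 1(579.2) = 805.7
  B: 685.2 − 1(579.2) = 106
  A: 0 + 1(579.2) = 579.2
  C: 0 + 1(579.2) = 579.2
Total out = 2070 mol/min; y_C = 579.2 / 2070 = 0.2798.

0.28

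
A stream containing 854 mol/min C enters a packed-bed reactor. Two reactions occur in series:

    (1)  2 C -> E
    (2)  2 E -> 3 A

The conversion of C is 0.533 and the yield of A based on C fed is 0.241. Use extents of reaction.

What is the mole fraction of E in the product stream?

Conversion of C: C consumed = 2ξ₁ = 0.533 × 854 → ξ₁ = 227.6 mol/min.
Yield of A: 3ξ₂ / 854 = 0.241 → ξ₂ = 68.6 mol/min.
Outlet amounts (n = n₀ + Σ ν·ξ):
  C: 854 − 2(227.6) = 398.8
  E: 0 + 1(227.6) − 2(68.6) = 90.38
  A: 0 + 3(68.6) = 205.8
Total out = 695 mol/min; y_E = 90.38 / 695 = 0.13.

0.13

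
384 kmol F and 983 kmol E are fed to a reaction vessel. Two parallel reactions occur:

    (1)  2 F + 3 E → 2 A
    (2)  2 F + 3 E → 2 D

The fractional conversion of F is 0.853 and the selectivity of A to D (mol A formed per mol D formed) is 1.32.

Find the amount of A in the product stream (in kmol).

Conversion of F: F consumed = 0.853 × 384 = 327.6 kmol = 2ξ₁ + 2ξ₂.
Selectivity: 2ξ₁ / (2ξ₂) = 1.32 → ξ₁ = 1.32 ξ₂.
Substitute: (2·1.32 + 2) ξ₂ = 327.6 → ξ₂ = 70.59 kmol, ξ₁ = 93.18 kmol.
Outlet amounts (n = n₀ + Σ ν·ξ):
  F: 384 − 2(93.18) − 2(70.59) = 56.45
  E: 983 − 3(93.18) − 3(70.59) = 491.7
  A: 0 + 2(93.18) = 186.4
  D: 0 + 2(70.59) = 141.2

186 kmol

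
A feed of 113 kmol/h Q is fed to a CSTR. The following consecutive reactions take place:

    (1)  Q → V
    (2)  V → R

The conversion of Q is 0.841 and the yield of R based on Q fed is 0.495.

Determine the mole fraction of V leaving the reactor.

0.346

Conversion of Q: Q consumed = 1ξ₁ = 0.841 × 113 → ξ₁ = 95.03 kmol/h.
Yield of R: 1ξ₂ / 113 = 0.495 → ξ₂ = 55.94 kmol/h.
Outlet amounts (n = n₀ + Σ ν·ξ):
  Q: 113 − 1(95.03) = 17.97
  V: 0 + 1(95.03) − 1(55.94) = 39.1
  R: 0 + 1(55.94) = 55.94
Total out = 113 kmol/h; y_V = 39.1 / 113 = 0.346.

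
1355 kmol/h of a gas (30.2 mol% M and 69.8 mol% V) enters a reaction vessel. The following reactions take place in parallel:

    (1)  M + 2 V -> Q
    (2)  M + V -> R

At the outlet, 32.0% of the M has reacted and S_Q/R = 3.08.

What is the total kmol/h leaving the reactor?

1130 kmol/h

Conversion of M: M consumed = 0.32 × 409.2 = 130.9 kmol/h = 1ξ₁ + 1ξ₂.
Selectivity: 1ξ₁ / (1ξ₂) = 3.08 → ξ₁ = 3.08 ξ₂.
Substitute: (1·3.08 + 1) ξ₂ = 130.9 → ξ₂ = 32.09 kmol/h, ξ₁ = 98.85 kmol/h.
Outlet amounts (n = n₀ + Σ ν·ξ):
  M: 409.2 − 1(98.85) − 1(32.09) = 278.3
  V: 945.8 − 2(98.85) − 1(32.09) = 716
  Q: 0 + 1(98.85) = 98.85
  R: 0 + 1(32.09) = 32.09
Total out = 278.3 + 716 + 98.85 + 32.09 = 1125 kmol/h.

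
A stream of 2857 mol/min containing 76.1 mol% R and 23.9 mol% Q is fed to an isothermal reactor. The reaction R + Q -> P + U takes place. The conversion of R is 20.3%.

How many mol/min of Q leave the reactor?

R reacted = 0.203 × 2174 = 441.4 mol/min; ν_R = −1, so ξ = 441.4/1 = 441.4 mol/min.
Outlet amounts (n = n₀ + ν ξ):
  R: 2174 − 1(441.4) = 1733
  Q: 682.8 − 1(441.4) = 241.5
  P: 0 + 1(441.4) = 441.4
  U: 0 + 1(441.4) = 441.4

241 mol/min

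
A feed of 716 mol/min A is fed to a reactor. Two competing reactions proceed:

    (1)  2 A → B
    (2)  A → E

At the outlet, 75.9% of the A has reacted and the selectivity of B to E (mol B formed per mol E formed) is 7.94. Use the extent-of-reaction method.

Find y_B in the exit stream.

Conversion of A: A consumed = 0.759 × 716 = 543.4 mol/min = 2ξ₁ + 1ξ₂.
Selectivity: 1ξ₁ / (1ξ₂) = 7.94 → ξ₁ = 7.94 ξ₂.
Substitute: (2·7.94 + 1) ξ₂ = 543.4 → ξ₂ = 32.19 mol/min, ξ₁ = 255.6 mol/min.
Outlet amounts (n = n₀ + Σ ν·ξ):
  A: 716 − 2(255.6) − 1(32.19) = 172.6
  B: 0 + 1(255.6) = 255.6
  E: 0 + 1(32.19) = 32.19
Total out = 460.4 mol/min; y_B = 255.6 / 460.4 = 0.5553.

0.555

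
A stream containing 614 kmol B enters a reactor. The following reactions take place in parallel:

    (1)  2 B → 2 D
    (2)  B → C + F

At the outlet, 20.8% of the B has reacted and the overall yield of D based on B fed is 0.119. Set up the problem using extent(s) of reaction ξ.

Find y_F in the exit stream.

0.0817

Yield of D: 2ξ₁ / 614 = 0.119 → ξ₁ = 36.53 kmol.
Conversion of B: 2ξ₁ + 1ξ₂ = 0.208 × 614 = 127.7 → ξ₂ = 54.65 kmol.
Outlet amounts (n = n₀ + Σ ν·ξ):
  B: 614 − 2(36.53) − 1(54.65) = 486.3
  D: 0 + 2(36.53) = 73.07
  C: 0 + 1(54.65) = 54.65
  F: 0 + 1(54.65) = 54.65
Total out = 668.6 kmol; y_F = 54.65 / 668.6 = 0.08173.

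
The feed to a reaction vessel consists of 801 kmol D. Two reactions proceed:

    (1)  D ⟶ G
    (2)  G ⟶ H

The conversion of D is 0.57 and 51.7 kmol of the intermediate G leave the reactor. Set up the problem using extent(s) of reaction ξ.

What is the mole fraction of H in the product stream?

Conversion of D: D consumed = 1ξ₁ = 0.57 × 801 → ξ₁ = 456.6 kmol.
G balance: n_G = 0 + 1ξ₁ − 1ξ₂ = 51.7 → ξ₂ = (1·456.6 − 51.7)/1 = 404.9 kmol.
Outlet amounts (n = n₀ + Σ ν·ξ):
  D: 801 − 1(456.6) = 344.4
  G: 0 + 1(456.6) − 1(404.9) = 51.7
  H: 0 + 1(404.9) = 404.9
Total out = 801 kmol; y_H = 404.9 / 801 = 0.5055.

0.505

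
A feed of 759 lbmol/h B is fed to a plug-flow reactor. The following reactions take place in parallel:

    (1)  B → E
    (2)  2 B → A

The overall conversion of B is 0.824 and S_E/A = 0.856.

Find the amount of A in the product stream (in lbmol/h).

219 lbmol/h

Conversion of B: B consumed = 0.824 × 759 = 625.4 lbmol/h = 1ξ₁ + 2ξ₂.
Selectivity: 1ξ₁ / (1ξ₂) = 0.856 → ξ₁ = 0.856 ξ₂.
Substitute: (1·0.856 + 2) ξ₂ = 625.4 → ξ₂ = 219 lbmol/h, ξ₁ = 187.4 lbmol/h.
Outlet amounts (n = n₀ + Σ ν·ξ):
  B: 759 − 1(187.4) − 2(219) = 133.6
  E: 0 + 1(187.4) = 187.4
  A: 0 + 1(219) = 219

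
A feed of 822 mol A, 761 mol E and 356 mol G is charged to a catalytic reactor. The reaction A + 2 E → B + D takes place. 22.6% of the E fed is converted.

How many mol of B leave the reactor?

86 mol

E reacted = 0.226 × 761 = 172 mol; ν_E = −2, so ξ = 172/2 = 85.99 mol.
Outlet amounts (n = n₀ + ν ξ):
  A: 822 − 1(85.99) = 736
  E: 761 − 2(85.99) = 589
  B: 0 + 1(85.99) = 85.99
  D: 0 + 1(85.99) = 85.99
  G: 356 (inert)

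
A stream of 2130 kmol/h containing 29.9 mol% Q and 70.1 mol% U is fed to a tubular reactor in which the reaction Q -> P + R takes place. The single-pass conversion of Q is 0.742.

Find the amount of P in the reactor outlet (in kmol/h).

Q reacted = 0.742 × 636.9 = 472.6 kmol/h; ν_Q = −1, so ξ = 472.6/1 = 472.6 kmol/h.
Outlet amounts (n = n₀ + ν ξ):
  Q: 636.9 − 1(472.6) = 164.3
  P: 0 + 1(472.6) = 472.6
  R: 0 + 1(472.6) = 472.6
  U: 1493 (inert)

473 kmol/h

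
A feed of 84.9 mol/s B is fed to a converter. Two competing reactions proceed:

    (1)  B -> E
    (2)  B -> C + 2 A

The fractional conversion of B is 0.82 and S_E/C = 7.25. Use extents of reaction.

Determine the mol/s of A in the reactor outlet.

Conversion of B: B consumed = 0.82 × 84.9 = 69.62 mol/s = 1ξ₁ + 1ξ₂.
Selectivity: 1ξ₁ / (1ξ₂) = 7.25 → ξ₁ = 7.25 ξ₂.
Substitute: (1·7.25 + 1) ξ₂ = 69.62 → ξ₂ = 8.439 mol/s, ξ₁ = 61.18 mol/s.
Outlet amounts (n = n₀ + Σ ν·ξ):
  B: 84.9 − 1(61.18) − 1(8.439) = 15.28
  E: 0 + 1(61.18) = 61.18
  C: 0 + 1(8.439) = 8.439
  A: 0 + 2(8.439) = 16.88

16.9 mol/s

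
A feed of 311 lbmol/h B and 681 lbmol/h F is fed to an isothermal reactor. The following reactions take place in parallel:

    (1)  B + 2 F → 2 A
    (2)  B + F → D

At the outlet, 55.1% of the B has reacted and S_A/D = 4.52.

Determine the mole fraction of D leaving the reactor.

0.0641

Conversion of B: B consumed = 0.551 × 311 = 171.4 lbmol/h = 1ξ₁ + 1ξ₂.
Selectivity: 2ξ₁ / (1ξ₂) = 4.52 → ξ₁ = 2.26 ξ₂.
Substitute: (1·2.26 + 1) ξ₂ = 171.4 → ξ₂ = 52.56 lbmol/h, ξ₁ = 118.8 lbmol/h.
Outlet amounts (n = n₀ + Σ ν·ξ):
  B: 311 − 1(118.8) − 1(52.56) = 139.6
  F: 681 − 2(118.8) − 1(52.56) = 390.8
  A: 0 + 2(118.8) = 237.6
  D: 0 + 1(52.56) = 52.56
Total out = 820.6 lbmol/h; y_D = 52.56 / 820.6 = 0.06405.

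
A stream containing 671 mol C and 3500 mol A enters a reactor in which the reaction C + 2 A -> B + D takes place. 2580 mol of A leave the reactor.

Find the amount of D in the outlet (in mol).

460 mol

For A: n = n₀ − 2ξ → 2580 = 3500 − 2ξ, giving ξ = 460 mol.
Outlet amounts (n = n₀ + ν ξ):
  C: 671 − 1(460) = 211
  A: 3500 − 2(460) = 2580
  B: 0 + 1(460) = 460
  D: 0 + 1(460) = 460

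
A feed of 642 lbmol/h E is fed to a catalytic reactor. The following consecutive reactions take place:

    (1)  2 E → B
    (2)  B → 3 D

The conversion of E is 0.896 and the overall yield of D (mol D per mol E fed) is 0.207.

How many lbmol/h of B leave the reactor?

Conversion of E: E consumed = 2ξ₁ = 0.896 × 642 → ξ₁ = 287.6 lbmol/h.
Yield of D: 3ξ₂ / 642 = 0.207 → ξ₂ = 44.3 lbmol/h.
Outlet amounts (n = n₀ + Σ ν·ξ):
  E: 642 − 2(287.6) = 66.77
  B: 0 + 1(287.6) − 1(44.3) = 243.3
  D: 0 + 3(44.3) = 132.9

243 lbmol/h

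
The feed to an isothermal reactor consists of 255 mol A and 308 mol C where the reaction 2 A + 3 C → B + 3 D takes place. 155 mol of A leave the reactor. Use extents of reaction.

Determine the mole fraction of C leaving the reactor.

0.308

For A: n = n₀ − 2ξ → 155 = 255 − 2ξ, giving ξ = 50 mol.
Outlet amounts (n = n₀ + ν ξ):
  A: 255 − 2(50) = 155
  C: 308 − 3(50) = 158
  B: 0 + 1(50) = 50
  D: 0 + 3(50) = 150
Total out = 513 mol; y_C = 158 / 513 = 0.308.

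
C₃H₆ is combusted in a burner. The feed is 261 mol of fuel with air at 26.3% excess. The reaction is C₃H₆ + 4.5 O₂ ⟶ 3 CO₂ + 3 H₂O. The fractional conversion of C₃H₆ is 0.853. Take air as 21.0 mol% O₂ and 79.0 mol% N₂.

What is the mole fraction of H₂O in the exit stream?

Stoichiometric O₂ = 4.5 × 261 = 1174 mol; O₂ fed = 1174 × 1.263 = 1483 mol.
N₂ fed = 1483 × 79/21 = 5580 mol.
Fuel reacted = 0.853 × 261 → ξ = 222.6 mol.
Outlet (n = n₀ + ν ξ):
  C₃H₆: 261 − 1(222.6) = 38.37
  O₂: 1483 − 4.5(222.6) = 481.5
  N₂: 5580 (inert)
  CO₂: 0 + 3(222.6) = 667.9
  H₂O: 0 + 3(222.6) = 667.9
Total out = 7436 mol; y_H₂O = 667.9 / 7436 = 0.08982.

0.0898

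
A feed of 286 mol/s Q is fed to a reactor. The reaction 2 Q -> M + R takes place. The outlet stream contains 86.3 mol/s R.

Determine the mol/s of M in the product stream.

86.3 mol/s

For R: n = n₀ + 1ξ → 86.3 = 0 + 1ξ, giving ξ = 86.3 mol/s.
Outlet amounts (n = n₀ + ν ξ):
  Q: 286 − 2(86.3) = 113.4
  M: 0 + 1(86.3) = 86.3
  R: 0 + 1(86.3) = 86.3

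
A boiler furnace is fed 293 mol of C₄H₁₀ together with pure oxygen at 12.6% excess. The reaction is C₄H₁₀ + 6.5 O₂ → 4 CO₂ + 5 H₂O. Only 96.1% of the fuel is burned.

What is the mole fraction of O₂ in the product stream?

Stoichiometric O₂ = 6.5 × 293 = 1904 mol; O₂ fed = 1904 × 1.126 = 2144 mol.
Fuel reacted = 0.961 × 293 → ξ = 281.6 mol.
Outlet (n = n₀ + ν ξ):
  C₄H₁₀: 293 − 1(281.6) = 11.43
  O₂: 2144 − 6.5(281.6) = 314.2
  CO₂: 0 + 4(281.6) = 1126
  H₂O: 0 + 5(281.6) = 1408
Total out = 2860 mol; y_O₂ = 314.2 / 2860 = 0.1099.

0.11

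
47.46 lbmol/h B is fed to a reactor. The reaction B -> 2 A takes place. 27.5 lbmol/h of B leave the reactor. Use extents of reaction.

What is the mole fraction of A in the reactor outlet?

0.592

For B: n = n₀ − 1ξ → 27.5 = 47.46 − 1ξ, giving ξ = 19.96 lbmol/h.
Outlet amounts (n = n₀ + ν ξ):
  B: 47.46 − 1(19.96) = 27.5
  A: 0 + 2(19.96) = 39.92
Total out = 67.42 lbmol/h; y_A = 39.92 / 67.42 = 0.5921.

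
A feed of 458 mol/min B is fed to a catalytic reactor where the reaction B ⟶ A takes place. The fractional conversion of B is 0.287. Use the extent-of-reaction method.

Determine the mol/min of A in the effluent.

B reacted = 0.287 × 458 = 131.4 mol/min; ν_B = −1, so ξ = 131.4/1 = 131.4 mol/min.
Outlet amounts (n = n₀ + ν ξ):
  B: 458 − 1(131.4) = 326.6
  A: 0 + 1(131.4) = 131.4

131 mol/min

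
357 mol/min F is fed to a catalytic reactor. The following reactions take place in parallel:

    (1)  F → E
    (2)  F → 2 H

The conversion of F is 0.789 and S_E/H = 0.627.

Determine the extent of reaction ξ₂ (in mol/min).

Conversion of F: F consumed = 0.789 × 357 = 281.7 mol/min = 1ξ₁ + 1ξ₂.
Selectivity: 1ξ₁ / (2ξ₂) = 0.627 → ξ₁ = 1.254 ξ₂.
Substitute: (1·1.254 + 1) ξ₂ = 281.7 → ξ₂ = 125 mol/min, ξ₁ = 156.7 mol/min.
Outlet amounts (n = n₀ + Σ ν·ξ):
  F: 357 − 1(156.7) − 1(125) = 75.33
  E: 0 + 1(156.7) = 156.7
  H: 0 + 2(125) = 249.9

ξ₂ = 125 mol/min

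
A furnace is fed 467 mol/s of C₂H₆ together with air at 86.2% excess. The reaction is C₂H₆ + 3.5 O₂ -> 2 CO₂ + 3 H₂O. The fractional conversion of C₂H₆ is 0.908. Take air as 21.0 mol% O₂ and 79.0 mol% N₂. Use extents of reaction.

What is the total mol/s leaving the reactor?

Stoichiometric O₂ = 3.5 × 467 = 1634 mol/s; O₂ fed = 1634 × 1.862 = 3043 mol/s.
N₂ fed = 3043 × 79/21 = 11450 mol/s.
Fuel reacted = 0.908 × 467 → ξ = 424 mol/s.
Outlet (n = n₀ + ν ξ):
  C₂H₆: 467 − 1(424) = 42.96
  O₂: 3043 − 3.5(424) = 1559
  N₂: 11450 (inert)
  CO₂: 0 + 2(424) = 848.1
  H₂O: 0 + 3(424) = 1272
Total out = 42.96 + 1559 + 11450 + 848.1 + 1272 = 15170 mol/s.

15200 mol/s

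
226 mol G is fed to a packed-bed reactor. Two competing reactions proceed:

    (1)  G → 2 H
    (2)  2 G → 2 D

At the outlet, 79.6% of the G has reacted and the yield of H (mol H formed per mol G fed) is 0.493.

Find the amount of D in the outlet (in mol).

124 mol

Yield of H: 2ξ₁ / 226 = 0.493 → ξ₁ = 55.71 mol.
Conversion of G: 1ξ₁ + 2ξ₂ = 0.796 × 226 = 179.9 → ξ₂ = 62.09 mol.
Outlet amounts (n = n₀ + Σ ν·ξ):
  G: 226 − 1(55.71) − 2(62.09) = 46.1
  H: 0 + 2(55.71) = 111.4
  D: 0 + 2(62.09) = 124.2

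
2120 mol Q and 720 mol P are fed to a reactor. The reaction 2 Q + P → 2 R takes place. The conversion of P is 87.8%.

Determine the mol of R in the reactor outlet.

P reacted = 0.878 × 720 = 632.2 mol; ν_P = −1, so ξ = 632.2/1 = 632.2 mol.
Outlet amounts (n = n₀ + ν ξ):
  Q: 2120 − 2(632.2) = 855.7
  P: 720 − 1(632.2) = 87.84
  R: 0 + 2(632.2) = 1264

1260 mol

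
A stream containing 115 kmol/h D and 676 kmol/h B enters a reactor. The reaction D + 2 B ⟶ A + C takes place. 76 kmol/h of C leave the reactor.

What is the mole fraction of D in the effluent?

For C: n = n₀ + 1ξ → 76 = 0 + 1ξ, giving ξ = 76 kmol/h.
Outlet amounts (n = n₀ + ν ξ):
  D: 115 − 1(76) = 39
  B: 676 − 2(76) = 524
  A: 0 + 1(76) = 76
  C: 0 + 1(76) = 76
Total out = 715 kmol/h; y_D = 39 / 715 = 0.05455.

0.0545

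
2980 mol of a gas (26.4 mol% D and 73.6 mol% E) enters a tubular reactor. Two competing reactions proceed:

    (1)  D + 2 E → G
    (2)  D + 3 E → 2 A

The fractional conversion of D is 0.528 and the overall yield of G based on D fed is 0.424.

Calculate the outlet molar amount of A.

164 mol

Yield of G: 1ξ₁ / 786.7 = 0.424 → ξ₁ = 333.6 mol.
Conversion of D: 1ξ₁ + 1ξ₂ = 0.528 × 786.7 = 415.4 → ξ₂ = 81.82 mol.
Outlet amounts (n = n₀ + Σ ν·ξ):
  D: 786.7 − 1(333.6) − 1(81.82) = 371.3
  E: 2193 − 2(333.6) − 3(81.82) = 1281
  G: 0 + 1(333.6) = 333.6
  A: 0 + 2(81.82) = 163.6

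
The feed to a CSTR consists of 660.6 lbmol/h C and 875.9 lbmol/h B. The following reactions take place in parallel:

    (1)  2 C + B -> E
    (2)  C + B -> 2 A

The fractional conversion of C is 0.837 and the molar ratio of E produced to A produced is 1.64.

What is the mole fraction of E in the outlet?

0.227

Conversion of C: C consumed = 0.837 × 660.6 = 552.9 lbmol/h = 2ξ₁ + 1ξ₂.
Selectivity: 1ξ₁ / (2ξ₂) = 1.64 → ξ₁ = 3.28 ξ₂.
Substitute: (2·3.28 + 1) ξ₂ = 552.9 → ξ₂ = 73.14 lbmol/h, ξ₁ = 239.9 lbmol/h.
Outlet amounts (n = n₀ + Σ ν·ξ):
  C: 660.6 − 2(239.9) − 1(73.14) = 107.7
  B: 875.9 − 1(239.9) − 1(73.14) = 562.9
  E: 0 + 1(239.9) = 239.9
  A: 0 + 2(73.14) = 146.3
Total out = 1057 lbmol/h; y_E = 239.9 / 1057 = 0.227.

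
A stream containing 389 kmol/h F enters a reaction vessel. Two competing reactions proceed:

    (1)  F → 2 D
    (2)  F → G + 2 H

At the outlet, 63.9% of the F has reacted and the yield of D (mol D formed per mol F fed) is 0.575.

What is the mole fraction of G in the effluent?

Yield of D: 2ξ₁ / 389 = 0.575 → ξ₁ = 111.8 kmol/h.
Conversion of F: 1ξ₁ + 1ξ₂ = 0.639 × 389 = 248.6 → ξ₂ = 136.7 kmol/h.
Outlet amounts (n = n₀ + Σ ν·ξ):
  F: 389 − 1(111.8) − 1(136.7) = 140.4
  D: 0 + 2(111.8) = 223.7
  G: 0 + 1(136.7) = 136.7
  H: 0 + 2(136.7) = 273.5
Total out = 774.3 kmol/h; y_G = 136.7 / 774.3 = 0.1766.

0.177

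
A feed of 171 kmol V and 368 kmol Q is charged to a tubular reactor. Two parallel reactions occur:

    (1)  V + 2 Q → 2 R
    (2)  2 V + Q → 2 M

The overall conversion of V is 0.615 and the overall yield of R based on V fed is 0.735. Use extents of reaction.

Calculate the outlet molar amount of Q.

Yield of R: 2ξ₁ / 171 = 0.735 → ξ₁ = 62.84 kmol.
Conversion of V: 1ξ₁ + 2ξ₂ = 0.615 × 171 = 105.2 → ξ₂ = 21.16 kmol.
Outlet amounts (n = n₀ + Σ ν·ξ):
  V: 171 − 1(62.84) − 2(21.16) = 65.84
  Q: 368 − 2(62.84) − 1(21.16) = 221.2
  R: 0 + 2(62.84) = 125.7
  M: 0 + 2(21.16) = 42.32

221 kmol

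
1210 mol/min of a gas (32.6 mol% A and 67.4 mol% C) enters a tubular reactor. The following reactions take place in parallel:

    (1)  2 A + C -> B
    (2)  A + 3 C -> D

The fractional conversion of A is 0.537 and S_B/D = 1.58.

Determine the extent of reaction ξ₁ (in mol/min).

Conversion of A: A consumed = 0.537 × 394.5 = 211.8 mol/min = 2ξ₁ + 1ξ₂.
Selectivity: 1ξ₁ / (1ξ₂) = 1.58 → ξ₁ = 1.58 ξ₂.
Substitute: (2·1.58 + 1) ξ₂ = 211.8 → ξ₂ = 50.92 mol/min, ξ₁ = 80.45 mol/min.
Outlet amounts (n = n₀ + Σ ν·ξ):
  A: 394.5 − 2(80.45) − 1(50.92) = 182.6
  C: 815.5 − 1(80.45) − 3(50.92) = 582.3
  B: 0 + 1(80.45) = 80.45
  D: 0 + 1(50.92) = 50.92

ξ₁ = 80.5 mol/min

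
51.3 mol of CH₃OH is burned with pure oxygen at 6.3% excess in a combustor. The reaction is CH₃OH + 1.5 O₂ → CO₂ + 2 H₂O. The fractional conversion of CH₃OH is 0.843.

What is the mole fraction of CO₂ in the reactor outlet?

0.28

Stoichiometric O₂ = 1.5 × 51.3 = 76.95 mol; O₂ fed = 76.95 × 1.063 = 81.8 mol.
Fuel reacted = 0.843 × 51.3 → ξ = 43.25 mol.
Outlet (n = n₀ + ν ξ):
  CH₃OH: 51.3 − 1(43.25) = 8.054
  O₂: 81.8 − 1.5(43.25) = 16.93
  CO₂: 0 + 1(43.25) = 43.25
  H₂O: 0 + 2(43.25) = 86.49
Total out = 154.7 mol; y_CO₂ = 43.25 / 154.7 = 0.2795.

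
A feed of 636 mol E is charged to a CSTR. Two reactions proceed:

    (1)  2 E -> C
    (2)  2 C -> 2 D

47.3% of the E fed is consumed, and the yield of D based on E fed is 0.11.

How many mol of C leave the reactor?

Conversion of E: E consumed = 2ξ₁ = 0.473 × 636 → ξ₁ = 150.4 mol.
Yield of D: 2ξ₂ / 636 = 0.11 → ξ₂ = 34.98 mol.
Outlet amounts (n = n₀ + Σ ν·ξ):
  E: 636 − 2(150.4) = 335.2
  C: 0 + 1(150.4) − 2(34.98) = 80.45
  D: 0 + 2(34.98) = 69.96

80.5 mol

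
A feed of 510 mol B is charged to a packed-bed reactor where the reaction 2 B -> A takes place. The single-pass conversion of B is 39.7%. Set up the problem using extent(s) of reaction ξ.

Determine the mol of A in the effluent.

101 mol

B reacted = 0.397 × 510 = 202.5 mol; ν_B = −2, so ξ = 202.5/2 = 101.2 mol.
Outlet amounts (n = n₀ + ν ξ):
  B: 510 − 2(101.2) = 307.5
  A: 0 + 1(101.2) = 101.2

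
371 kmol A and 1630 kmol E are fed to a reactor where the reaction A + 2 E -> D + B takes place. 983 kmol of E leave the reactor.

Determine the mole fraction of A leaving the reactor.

For E: n = n₀ − 2ξ → 983 = 1630 − 2ξ, giving ξ = 323.5 kmol.
Outlet amounts (n = n₀ + ν ξ):
  A: 371 − 1(323.5) = 47.5
  E: 1630 − 2(323.5) = 983
  D: 0 + 1(323.5) = 323.5
  B: 0 + 1(323.5) = 323.5
Total out = 1678 kmol; y_A = 47.5 / 1678 = 0.02832.

0.0283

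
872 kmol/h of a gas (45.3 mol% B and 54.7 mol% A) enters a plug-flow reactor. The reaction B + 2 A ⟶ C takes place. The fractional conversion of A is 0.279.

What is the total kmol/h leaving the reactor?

739 kmol/h

A reacted = 0.279 × 477 = 133.1 kmol/h; ν_A = −2, so ξ = 133.1/2 = 66.54 kmol/h.
Outlet amounts (n = n₀ + ν ξ):
  B: 395 − 1(66.54) = 328.5
  A: 477 − 2(66.54) = 343.9
  C: 0 + 1(66.54) = 66.54
Total out = 328.5 + 343.9 + 66.54 = 738.9 kmol/h.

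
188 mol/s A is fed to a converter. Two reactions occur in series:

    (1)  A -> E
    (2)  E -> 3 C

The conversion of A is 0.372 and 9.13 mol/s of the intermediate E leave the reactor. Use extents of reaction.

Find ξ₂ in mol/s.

Conversion of A: A consumed = 1ξ₁ = 0.372 × 188 → ξ₁ = 69.94 mol/s.
E balance: n_E = 0 + 1ξ₁ − 1ξ₂ = 9.13 → ξ₂ = (1·69.94 − 9.13)/1 = 60.81 mol/s.
Outlet amounts (n = n₀ + Σ ν·ξ):
  A: 188 − 1(69.94) = 118.1
  E: 0 + 1(69.94) − 1(60.81) = 9.13
  C: 0 + 3(60.81) = 182.4

ξ₂ = 60.8 mol/s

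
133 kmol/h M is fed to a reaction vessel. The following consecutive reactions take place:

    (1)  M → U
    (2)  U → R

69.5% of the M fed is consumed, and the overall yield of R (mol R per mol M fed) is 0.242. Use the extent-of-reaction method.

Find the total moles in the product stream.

Conversion of M: M consumed = 1ξ₁ = 0.695 × 133 → ξ₁ = 92.43 kmol/h.
Yield of R: 1ξ₂ / 133 = 0.242 → ξ₂ = 32.19 kmol/h.
Outlet amounts (n = n₀ + Σ ν·ξ):
  M: 133 − 1(92.43) = 40.57
  U: 0 + 1(92.43) − 1(32.19) = 60.25
  R: 0 + 1(32.19) = 32.19
Total out = 40.57 + 60.25 + 32.19 = 133 kmol/h.

133 kmol/h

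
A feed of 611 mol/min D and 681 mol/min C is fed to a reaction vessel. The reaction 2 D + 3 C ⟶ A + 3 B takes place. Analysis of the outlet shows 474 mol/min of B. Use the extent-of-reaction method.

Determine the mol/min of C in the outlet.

For B: n = n₀ + 3ξ → 474 = 0 + 3ξ, giving ξ = 158 mol/min.
Outlet amounts (n = n₀ + ν ξ):
  D: 611 − 2(158) = 295
  C: 681 − 3(158) = 207
  A: 0 + 1(158) = 158
  B: 0 + 3(158) = 474

207 mol/min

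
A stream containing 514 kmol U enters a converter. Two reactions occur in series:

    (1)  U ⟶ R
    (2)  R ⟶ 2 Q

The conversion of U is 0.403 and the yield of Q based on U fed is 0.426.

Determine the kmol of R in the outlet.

97.7 kmol

Conversion of U: U consumed = 1ξ₁ = 0.403 × 514 → ξ₁ = 207.1 kmol.
Yield of Q: 2ξ₂ / 514 = 0.426 → ξ₂ = 109.5 kmol.
Outlet amounts (n = n₀ + Σ ν·ξ):
  U: 514 − 1(207.1) = 306.9
  R: 0 + 1(207.1) − 1(109.5) = 97.66
  Q: 0 + 2(109.5) = 219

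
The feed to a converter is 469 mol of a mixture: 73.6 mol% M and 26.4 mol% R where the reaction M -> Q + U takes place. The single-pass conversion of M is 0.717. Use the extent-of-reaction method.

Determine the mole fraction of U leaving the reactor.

M reacted = 0.717 × 345.2 = 247.5 mol; ν_M = −1, so ξ = 247.5/1 = 247.5 mol.
Outlet amounts (n = n₀ + ν ξ):
  M: 345.2 − 1(247.5) = 97.69
  Q: 0 + 1(247.5) = 247.5
  U: 0 + 1(247.5) = 247.5
  R: 123.8 (inert)
Total out = 716.5 mol; y_U = 247.5 / 716.5 = 0.3454.

0.345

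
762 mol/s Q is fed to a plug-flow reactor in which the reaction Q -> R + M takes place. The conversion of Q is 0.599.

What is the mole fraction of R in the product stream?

0.375

Q reacted = 0.599 × 762 = 456.4 mol/s; ν_Q = −1, so ξ = 456.4/1 = 456.4 mol/s.
Outlet amounts (n = n₀ + ν ξ):
  Q: 762 − 1(456.4) = 305.6
  R: 0 + 1(456.4) = 456.4
  M: 0 + 1(456.4) = 456.4
Total out = 1218 mol/s; y_R = 456.4 / 1218 = 0.3746.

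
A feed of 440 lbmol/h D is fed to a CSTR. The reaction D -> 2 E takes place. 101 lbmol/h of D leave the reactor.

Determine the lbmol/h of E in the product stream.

For D: n = n₀ − 1ξ → 101 = 440 − 1ξ, giving ξ = 339 lbmol/h.
Outlet amounts (n = n₀ + ν ξ):
  D: 440 − 1(339) = 101
  E: 0 + 2(339) = 678

678 lbmol/h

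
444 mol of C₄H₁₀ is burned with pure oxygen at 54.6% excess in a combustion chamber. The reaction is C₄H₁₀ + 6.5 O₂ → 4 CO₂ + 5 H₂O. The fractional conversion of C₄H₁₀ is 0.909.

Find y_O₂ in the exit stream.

Stoichiometric O₂ = 6.5 × 444 = 2886 mol; O₂ fed = 2886 × 1.546 = 4462 mol.
Fuel reacted = 0.909 × 444 → ξ = 403.6 mol.
Outlet (n = n₀ + ν ξ):
  C₄H₁₀: 444 − 1(403.6) = 40.4
  O₂: 4462 − 6.5(403.6) = 1838
  CO₂: 0 + 4(403.6) = 1614
  H₂O: 0 + 5(403.6) = 2018
Total out = 5511 mol; y_O₂ = 1838 / 5511 = 0.3336.

0.334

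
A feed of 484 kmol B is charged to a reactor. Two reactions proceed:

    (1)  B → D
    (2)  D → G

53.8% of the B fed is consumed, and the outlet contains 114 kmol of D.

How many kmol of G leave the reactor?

146 kmol

Conversion of B: B consumed = 1ξ₁ = 0.538 × 484 → ξ₁ = 260.4 kmol.
D balance: n_D = 0 + 1ξ₁ − 1ξ₂ = 114 → ξ₂ = (1·260.4 − 114)/1 = 146.4 kmol.
Outlet amounts (n = n₀ + Σ ν·ξ):
  B: 484 − 1(260.4) = 223.6
  D: 0 + 1(260.4) − 1(146.4) = 114
  G: 0 + 1(146.4) = 146.4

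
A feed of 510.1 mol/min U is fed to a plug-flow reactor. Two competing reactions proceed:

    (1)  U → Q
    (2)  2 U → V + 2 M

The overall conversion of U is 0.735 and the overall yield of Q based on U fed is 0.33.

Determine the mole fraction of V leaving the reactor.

Yield of Q: 1ξ₁ / 510.1 = 0.33 → ξ₁ = 168.3 mol/min.
Conversion of U: 1ξ₁ + 2ξ₂ = 0.735 × 510.1 = 374.9 → ξ₂ = 103.3 mol/min.
Outlet amounts (n = n₀ + Σ ν·ξ):
  U: 510.1 − 1(168.3) − 2(103.3) = 135.2
  Q: 0 + 1(168.3) = 168.3
  V: 0 + 1(103.3) = 103.3
  M: 0 + 2(103.3) = 206.6
Total out = 613.4 mol/min; y_V = 103.3 / 613.4 = 0.1684.

0.168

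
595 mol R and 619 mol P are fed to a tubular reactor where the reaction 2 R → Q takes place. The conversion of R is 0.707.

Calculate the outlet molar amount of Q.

210 mol

R reacted = 0.707 × 595 = 420.7 mol; ν_R = −2, so ξ = 420.7/2 = 210.3 mol.
Outlet amounts (n = n₀ + ν ξ):
  R: 595 − 2(210.3) = 174.3
  Q: 0 + 1(210.3) = 210.3
  P: 619 (inert)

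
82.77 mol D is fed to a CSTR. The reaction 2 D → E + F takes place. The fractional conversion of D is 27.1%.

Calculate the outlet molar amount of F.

11.2 mol

D reacted = 0.271 × 82.77 = 22.43 mol; ν_D = −2, so ξ = 22.43/2 = 11.22 mol.
Outlet amounts (n = n₀ + ν ξ):
  D: 82.77 − 2(11.22) = 60.34
  E: 0 + 1(11.22) = 11.22
  F: 0 + 1(11.22) = 11.22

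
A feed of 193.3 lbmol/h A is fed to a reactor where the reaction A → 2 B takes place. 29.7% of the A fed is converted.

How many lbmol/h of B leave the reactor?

115 lbmol/h

A reacted = 0.297 × 193.3 = 57.41 lbmol/h; ν_A = −1, so ξ = 57.41/1 = 57.41 lbmol/h.
Outlet amounts (n = n₀ + ν ξ):
  A: 193.3 − 1(57.41) = 135.9
  B: 0 + 2(57.41) = 114.8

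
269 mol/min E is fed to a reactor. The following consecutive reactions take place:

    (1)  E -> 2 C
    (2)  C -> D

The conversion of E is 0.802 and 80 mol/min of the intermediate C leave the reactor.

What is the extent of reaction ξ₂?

Conversion of E: E consumed = 1ξ₁ = 0.802 × 269 → ξ₁ = 215.7 mol/min.
C balance: n_C = 0 + 2ξ₁ − 1ξ₂ = 80 → ξ₂ = (2·215.7 − 80)/1 = 351.5 mol/min.
Outlet amounts (n = n₀ + Σ ν·ξ):
  E: 269 − 1(215.7) = 53.26
  C: 0 + 2(215.7) − 1(351.5) = 80
  D: 0 + 1(351.5) = 351.5

ξ₂ = 351 mol/min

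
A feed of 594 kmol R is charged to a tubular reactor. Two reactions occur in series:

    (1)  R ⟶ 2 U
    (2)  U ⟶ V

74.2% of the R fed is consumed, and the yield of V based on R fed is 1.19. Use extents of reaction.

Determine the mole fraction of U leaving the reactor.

Conversion of R: R consumed = 1ξ₁ = 0.742 × 594 → ξ₁ = 440.7 kmol.
Yield of V: 1ξ₂ / 594 = 1.19 → ξ₂ = 706.9 kmol.
Outlet amounts (n = n₀ + Σ ν·ξ):
  R: 594 − 1(440.7) = 153.3
  U: 0 + 2(440.7) − 1(706.9) = 174.6
  V: 0 + 1(706.9) = 706.9
Total out = 1035 kmol; y_U = 174.6 / 1035 = 0.1688.

0.169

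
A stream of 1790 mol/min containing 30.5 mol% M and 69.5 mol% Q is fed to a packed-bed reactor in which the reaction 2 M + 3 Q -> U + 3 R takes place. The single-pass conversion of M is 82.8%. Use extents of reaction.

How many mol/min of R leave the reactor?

M reacted = 0.828 × 546 = 452 mol/min; ν_M = −2, so ξ = 452/2 = 226 mol/min.
Outlet amounts (n = n₀ + ν ξ):
  M: 546 − 2(226) = 93.9
  Q: 1244 − 3(226) = 566
  U: 0 + 1(226) = 226
  R: 0 + 3(226) = 678.1

678 mol/min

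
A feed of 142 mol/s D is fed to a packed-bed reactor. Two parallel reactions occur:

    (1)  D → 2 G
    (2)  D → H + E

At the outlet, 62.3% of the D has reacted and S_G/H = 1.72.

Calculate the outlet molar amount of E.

47.6 mol/s

Conversion of D: D consumed = 0.623 × 142 = 88.47 mol/s = 1ξ₁ + 1ξ₂.
Selectivity: 2ξ₁ / (1ξ₂) = 1.72 → ξ₁ = 0.86 ξ₂.
Substitute: (1·0.86 + 1) ξ₂ = 88.47 → ξ₂ = 47.56 mol/s, ξ₁ = 40.9 mol/s.
Outlet amounts (n = n₀ + Σ ν·ξ):
  D: 142 − 1(40.9) − 1(47.56) = 53.53
  G: 0 + 2(40.9) = 81.81
  H: 0 + 1(47.56) = 47.56
  E: 0 + 1(47.56) = 47.56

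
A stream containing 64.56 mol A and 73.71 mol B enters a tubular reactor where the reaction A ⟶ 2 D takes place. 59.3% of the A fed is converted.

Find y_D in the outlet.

0.434

A reacted = 0.593 × 64.56 = 38.28 mol; ν_A = −1, so ξ = 38.28/1 = 38.28 mol.
Outlet amounts (n = n₀ + ν ξ):
  A: 64.56 − 1(38.28) = 26.28
  D: 0 + 2(38.28) = 76.57
  B: 73.71 (inert)
Total out = 176.6 mol; y_D = 76.57 / 176.6 = 0.4337.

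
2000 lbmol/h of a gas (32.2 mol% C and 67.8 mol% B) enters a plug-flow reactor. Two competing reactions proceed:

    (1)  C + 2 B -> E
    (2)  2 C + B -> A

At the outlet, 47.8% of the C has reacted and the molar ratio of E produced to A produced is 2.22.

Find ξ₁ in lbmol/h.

Conversion of C: C consumed = 0.478 × 644 = 307.8 lbmol/h = 1ξ₁ + 2ξ₂.
Selectivity: 1ξ₁ / (1ξ₂) = 2.22 → ξ₁ = 2.22 ξ₂.
Substitute: (1·2.22 + 2) ξ₂ = 307.8 → ξ₂ = 72.95 lbmol/h, ξ₁ = 161.9 lbmol/h.
Outlet amounts (n = n₀ + Σ ν·ξ):
  C: 644 − 1(161.9) − 2(72.95) = 336.2
  B: 1356 − 2(161.9) − 1(72.95) = 959.2
  E: 0 + 1(161.9) = 161.9
  A: 0 + 1(72.95) = 72.95

ξ₁ = 162 lbmol/h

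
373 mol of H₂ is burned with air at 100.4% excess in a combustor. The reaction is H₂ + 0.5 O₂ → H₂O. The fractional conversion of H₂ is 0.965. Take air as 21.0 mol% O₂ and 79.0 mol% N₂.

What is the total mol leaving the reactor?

1970 mol

Stoichiometric O₂ = 0.5 × 373 = 186.5 mol; O₂ fed = 186.5 × 2.004 = 373.7 mol.
N₂ fed = 373.7 × 79/21 = 1406 mol.
Fuel reacted = 0.965 × 373 → ξ = 359.9 mol.
Outlet (n = n₀ + ν ξ):
  H₂: 373 − 1(359.9) = 13.06
  O₂: 373.7 − 0.5(359.9) = 193.8
  N₂: 1406 (inert)
  H₂O: 0 + 1(359.9) = 359.9
Total out = 13.06 + 193.8 + 1406 + 359.9 = 1973 mol.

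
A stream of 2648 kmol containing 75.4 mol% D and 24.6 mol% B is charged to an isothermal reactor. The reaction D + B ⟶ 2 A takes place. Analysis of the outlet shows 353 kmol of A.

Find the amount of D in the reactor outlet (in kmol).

1820 kmol

For A: n = n₀ + 2ξ → 353 = 0 + 2ξ, giving ξ = 176.5 kmol.
Outlet amounts (n = n₀ + ν ξ):
  D: 1997 − 1(176.5) = 1820
  B: 651.4 − 1(176.5) = 474.9
  A: 0 + 2(176.5) = 353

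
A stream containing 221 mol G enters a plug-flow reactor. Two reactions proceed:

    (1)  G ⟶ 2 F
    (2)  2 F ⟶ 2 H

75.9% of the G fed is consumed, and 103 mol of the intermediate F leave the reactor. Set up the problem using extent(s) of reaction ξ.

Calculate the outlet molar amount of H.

232 mol

Conversion of G: G consumed = 1ξ₁ = 0.759 × 221 → ξ₁ = 167.7 mol.
F balance: n_F = 0 + 2ξ₁ − 2ξ₂ = 103 → ξ₂ = (2·167.7 − 103)/2 = 116.2 mol.
Outlet amounts (n = n₀ + Σ ν·ξ):
  G: 221 − 1(167.7) = 53.26
  F: 0 + 2(167.7) − 2(116.2) = 103
  H: 0 + 2(116.2) = 232.5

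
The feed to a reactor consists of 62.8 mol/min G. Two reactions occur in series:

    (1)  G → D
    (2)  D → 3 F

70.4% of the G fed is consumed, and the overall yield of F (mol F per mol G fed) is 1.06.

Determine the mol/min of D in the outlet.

22 mol/min

Conversion of G: G consumed = 1ξ₁ = 0.704 × 62.8 → ξ₁ = 44.21 mol/min.
Yield of F: 3ξ₂ / 62.8 = 1.06 → ξ₂ = 22.19 mol/min.
Outlet amounts (n = n₀ + Σ ν·ξ):
  G: 62.8 − 1(44.21) = 18.59
  D: 0 + 1(44.21) − 1(22.19) = 22.02
  F: 0 + 3(22.19) = 66.57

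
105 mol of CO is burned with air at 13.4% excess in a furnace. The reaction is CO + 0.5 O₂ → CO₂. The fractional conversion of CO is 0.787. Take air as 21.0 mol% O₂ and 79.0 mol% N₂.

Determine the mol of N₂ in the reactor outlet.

Stoichiometric O₂ = 0.5 × 105 = 52.5 mol; O₂ fed = 52.5 × 1.134 = 59.53 mol.
N₂ fed = 59.53 × 79/21 = 224 mol.
Fuel reacted = 0.787 × 105 → ξ = 82.64 mol.
Outlet (n = n₀ + ν ξ):
  CO: 105 − 1(82.64) = 22.36
  O₂: 59.53 − 0.5(82.64) = 18.22
  N₂: 224 (inert)
  CO₂: 0 + 1(82.64) = 82.64

224 mol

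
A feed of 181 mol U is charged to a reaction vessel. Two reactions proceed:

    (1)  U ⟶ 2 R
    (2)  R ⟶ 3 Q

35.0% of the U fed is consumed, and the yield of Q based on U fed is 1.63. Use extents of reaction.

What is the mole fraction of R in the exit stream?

Conversion of U: U consumed = 1ξ₁ = 0.35 × 181 → ξ₁ = 63.35 mol.
Yield of Q: 3ξ₂ / 181 = 1.63 → ξ₂ = 98.34 mol.
Outlet amounts (n = n₀ + Σ ν·ξ):
  U: 181 − 1(63.35) = 117.7
  R: 0 + 2(63.35) − 1(98.34) = 28.36
  Q: 0 + 3(98.34) = 295
Total out = 441 mol; y_R = 28.36 / 441 = 0.0643.

0.0643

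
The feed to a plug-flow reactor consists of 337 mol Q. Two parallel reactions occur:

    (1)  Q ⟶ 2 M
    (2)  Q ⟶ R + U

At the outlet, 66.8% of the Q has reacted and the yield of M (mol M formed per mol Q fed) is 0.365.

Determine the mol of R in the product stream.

164 mol

Yield of M: 2ξ₁ / 337 = 0.365 → ξ₁ = 61.5 mol.
Conversion of Q: 1ξ₁ + 1ξ₂ = 0.668 × 337 = 225.1 → ξ₂ = 163.6 mol.
Outlet amounts (n = n₀ + Σ ν·ξ):
  Q: 337 − 1(61.5) − 1(163.6) = 111.9
  M: 0 + 2(61.5) = 123
  R: 0 + 1(163.6) = 163.6
  U: 0 + 1(163.6) = 163.6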